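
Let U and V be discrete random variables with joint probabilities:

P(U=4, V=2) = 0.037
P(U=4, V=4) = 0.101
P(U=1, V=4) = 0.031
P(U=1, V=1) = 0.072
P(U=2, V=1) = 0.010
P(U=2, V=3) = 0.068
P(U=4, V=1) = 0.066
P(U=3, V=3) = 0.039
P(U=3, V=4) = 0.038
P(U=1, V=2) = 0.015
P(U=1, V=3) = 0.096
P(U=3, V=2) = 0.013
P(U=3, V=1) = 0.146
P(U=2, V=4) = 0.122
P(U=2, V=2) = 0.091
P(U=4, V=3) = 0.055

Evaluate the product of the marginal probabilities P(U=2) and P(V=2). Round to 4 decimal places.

0.0454

P(U=2) = 0.010 + 0.091 + 0.068 + 0.122 = 0.291.
P(V=2) = 0.015 + 0.091 + 0.013 + 0.037 = 0.156.
Product: 0.291 × 0.156 = 0.0454.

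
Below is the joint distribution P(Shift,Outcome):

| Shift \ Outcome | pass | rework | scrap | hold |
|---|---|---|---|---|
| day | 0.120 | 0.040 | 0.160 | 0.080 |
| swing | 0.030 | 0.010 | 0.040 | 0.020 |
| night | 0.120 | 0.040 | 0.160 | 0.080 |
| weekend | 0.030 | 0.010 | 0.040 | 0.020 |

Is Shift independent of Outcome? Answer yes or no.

Every cell satisfies P(Shift,Outcome) = P(Shift)·P(Outcome). For instance P(Shift=day) = 0.400, P(Outcome=pass) = 0.300, and 0.400×0.300 = 0.120 matches the joint entry. So Shift and Outcome are independent.

yes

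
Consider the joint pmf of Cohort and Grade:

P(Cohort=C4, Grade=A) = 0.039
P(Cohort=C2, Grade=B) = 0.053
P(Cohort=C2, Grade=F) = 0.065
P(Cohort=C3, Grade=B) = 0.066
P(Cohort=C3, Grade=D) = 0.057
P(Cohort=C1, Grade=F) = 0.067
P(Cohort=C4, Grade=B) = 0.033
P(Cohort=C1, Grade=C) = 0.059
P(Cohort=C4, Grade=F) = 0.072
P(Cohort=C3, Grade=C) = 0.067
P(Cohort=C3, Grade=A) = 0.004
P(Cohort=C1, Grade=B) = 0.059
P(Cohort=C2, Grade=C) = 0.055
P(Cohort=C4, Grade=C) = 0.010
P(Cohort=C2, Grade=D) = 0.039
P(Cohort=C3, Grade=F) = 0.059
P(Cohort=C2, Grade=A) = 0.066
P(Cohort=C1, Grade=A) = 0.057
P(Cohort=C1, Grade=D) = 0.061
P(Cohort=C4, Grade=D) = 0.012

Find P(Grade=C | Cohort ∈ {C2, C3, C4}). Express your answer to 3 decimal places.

P(Cohort=C2) = 0.066 + 0.053 + 0.055 + 0.039 + 0.065 = 0.278.
P(Cohort=C3) = 0.004 + 0.066 + 0.067 + 0.057 + 0.059 = 0.253.
P(Cohort=C4) = 0.039 + 0.033 + 0.010 + 0.012 + 0.072 = 0.166.
P(Cohort ∈ {C2, C3, C4}) = 0.278 + 0.253 + 0.166 = 0.697; P(Grade=C, Cohort ∈ {C2, C3, C4}) = 0.055 + 0.067 + 0.010 = 0.132.
P(Grade=C | Cohort ∈ {C2, C3, C4}) = 0.132/0.697 = 0.189.

0.189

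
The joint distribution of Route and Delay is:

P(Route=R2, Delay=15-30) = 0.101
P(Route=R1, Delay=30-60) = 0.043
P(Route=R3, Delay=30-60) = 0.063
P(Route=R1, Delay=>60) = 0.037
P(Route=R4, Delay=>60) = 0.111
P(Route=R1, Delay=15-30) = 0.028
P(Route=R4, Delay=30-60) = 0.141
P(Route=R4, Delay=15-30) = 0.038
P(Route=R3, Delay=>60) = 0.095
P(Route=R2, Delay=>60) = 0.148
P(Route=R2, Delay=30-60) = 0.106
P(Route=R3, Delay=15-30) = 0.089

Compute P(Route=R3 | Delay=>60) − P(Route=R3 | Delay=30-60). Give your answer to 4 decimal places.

0.0645

P(Delay=>60) = 0.037 + 0.148 + 0.095 + 0.111 = 0.391; P(Route=R3 | Delay=>60) = 0.095/0.391 = 0.24297.
P(Delay=30-60) = 0.043 + 0.106 + 0.063 + 0.141 = 0.353; P(Route=R3 | Delay=30-60) = 0.063/0.353 = 0.17847.
Difference = 0.0645.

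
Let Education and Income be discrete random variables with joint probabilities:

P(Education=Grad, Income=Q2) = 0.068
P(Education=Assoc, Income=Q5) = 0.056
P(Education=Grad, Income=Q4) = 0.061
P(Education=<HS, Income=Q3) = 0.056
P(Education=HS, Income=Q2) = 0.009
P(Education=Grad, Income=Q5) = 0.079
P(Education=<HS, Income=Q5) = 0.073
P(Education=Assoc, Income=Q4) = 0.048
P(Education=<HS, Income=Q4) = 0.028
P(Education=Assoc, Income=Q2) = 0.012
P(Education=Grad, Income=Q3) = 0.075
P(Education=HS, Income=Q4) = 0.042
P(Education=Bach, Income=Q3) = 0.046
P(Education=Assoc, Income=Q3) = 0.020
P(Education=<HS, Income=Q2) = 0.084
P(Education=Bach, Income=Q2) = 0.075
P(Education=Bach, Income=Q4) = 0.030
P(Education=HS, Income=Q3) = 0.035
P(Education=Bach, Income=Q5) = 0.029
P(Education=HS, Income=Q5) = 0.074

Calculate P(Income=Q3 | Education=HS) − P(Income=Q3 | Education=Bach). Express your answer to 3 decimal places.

-0.037

P(Education=HS) = 0.009 + 0.035 + 0.042 + 0.074 = 0.160; P(Income=Q3 | Education=HS) = 0.035/0.160 = 0.2188.
P(Education=Bach) = 0.075 + 0.046 + 0.030 + 0.029 = 0.180; P(Income=Q3 | Education=Bach) = 0.046/0.180 = 0.2556.
Difference = -0.037.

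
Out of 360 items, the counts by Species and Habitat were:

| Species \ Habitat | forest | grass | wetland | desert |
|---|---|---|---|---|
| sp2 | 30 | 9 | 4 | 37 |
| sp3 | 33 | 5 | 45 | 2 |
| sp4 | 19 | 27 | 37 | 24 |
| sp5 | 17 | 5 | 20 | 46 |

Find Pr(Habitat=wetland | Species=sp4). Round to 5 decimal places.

Total with Species=sp4: 19 + 27 + 37 + 24 = 107.
P(Habitat=wetland | Species=sp4) = 37/107 = 0.34579.

0.34579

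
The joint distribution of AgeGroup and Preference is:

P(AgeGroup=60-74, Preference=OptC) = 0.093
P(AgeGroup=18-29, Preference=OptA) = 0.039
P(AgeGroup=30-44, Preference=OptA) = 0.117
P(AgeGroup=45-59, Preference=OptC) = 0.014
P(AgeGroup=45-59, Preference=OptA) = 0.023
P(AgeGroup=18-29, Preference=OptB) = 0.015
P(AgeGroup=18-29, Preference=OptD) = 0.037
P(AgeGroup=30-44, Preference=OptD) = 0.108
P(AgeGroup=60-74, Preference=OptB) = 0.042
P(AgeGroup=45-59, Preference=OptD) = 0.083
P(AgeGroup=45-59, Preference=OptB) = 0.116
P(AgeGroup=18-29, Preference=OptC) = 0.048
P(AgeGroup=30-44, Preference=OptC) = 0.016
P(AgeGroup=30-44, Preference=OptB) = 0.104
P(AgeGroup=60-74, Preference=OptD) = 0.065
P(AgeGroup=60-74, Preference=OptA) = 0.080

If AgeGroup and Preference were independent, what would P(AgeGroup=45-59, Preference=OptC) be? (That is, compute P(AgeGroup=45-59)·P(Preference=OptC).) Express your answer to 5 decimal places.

P(AgeGroup=45-59) = 0.023 + 0.116 + 0.014 + 0.083 = 0.236.
P(Preference=OptC) = 0.048 + 0.016 + 0.014 + 0.093 = 0.171.
Product: 0.236 × 0.171 = 0.04036.

0.04036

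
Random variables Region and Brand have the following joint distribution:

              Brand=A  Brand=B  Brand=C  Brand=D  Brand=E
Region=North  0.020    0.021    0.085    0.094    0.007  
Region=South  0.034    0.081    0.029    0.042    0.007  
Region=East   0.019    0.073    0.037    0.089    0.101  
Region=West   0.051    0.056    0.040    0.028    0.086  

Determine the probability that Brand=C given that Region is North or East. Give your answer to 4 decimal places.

0.2234

P(Region=North) = 0.020 + 0.021 + 0.085 + 0.094 + 0.007 = 0.227.
P(Region=East) = 0.019 + 0.073 + 0.037 + 0.089 + 0.101 = 0.319.
P(Region ∈ {North, East}) = 0.227 + 0.319 = 0.546; P(Brand=C, Region ∈ {North, East}) = 0.085 + 0.037 = 0.122.
P(Brand=C | Region ∈ {North, East}) = 0.122/0.546 = 0.2234.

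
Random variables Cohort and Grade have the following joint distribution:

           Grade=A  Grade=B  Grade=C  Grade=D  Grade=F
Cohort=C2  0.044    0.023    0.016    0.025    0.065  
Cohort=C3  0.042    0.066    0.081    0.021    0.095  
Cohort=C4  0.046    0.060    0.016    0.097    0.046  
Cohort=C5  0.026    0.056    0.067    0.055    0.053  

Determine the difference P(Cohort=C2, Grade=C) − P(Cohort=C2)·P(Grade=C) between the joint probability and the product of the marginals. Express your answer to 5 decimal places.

P(Cohort=C2) = 0.044 + 0.023 + 0.016 + 0.025 + 0.065 = 0.173.
P(Grade=C) = 0.016 + 0.081 + 0.016 + 0.067 = 0.180.
P(Cohort=C2, Grade=C) − P(Cohort=C2)P(Grade=C) = 0.016 − 0.173×0.180 = -0.01514.

-0.01514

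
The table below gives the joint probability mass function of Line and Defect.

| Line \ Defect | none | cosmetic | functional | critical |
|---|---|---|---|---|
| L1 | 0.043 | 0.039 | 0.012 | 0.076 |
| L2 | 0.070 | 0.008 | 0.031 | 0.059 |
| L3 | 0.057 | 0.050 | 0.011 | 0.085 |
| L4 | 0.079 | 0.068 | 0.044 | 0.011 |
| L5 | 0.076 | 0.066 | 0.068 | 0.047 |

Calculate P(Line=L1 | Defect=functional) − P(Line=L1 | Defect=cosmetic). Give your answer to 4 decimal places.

P(Defect=functional) = 0.012 + 0.031 + 0.011 + 0.044 + 0.068 = 0.166; P(Line=L1 | Defect=functional) = 0.012/0.166 = 0.07229.
P(Defect=cosmetic) = 0.039 + 0.008 + 0.050 + 0.068 + 0.066 = 0.231; P(Line=L1 | Defect=cosmetic) = 0.039/0.231 = 0.16883.
Difference = -0.0965.

-0.0965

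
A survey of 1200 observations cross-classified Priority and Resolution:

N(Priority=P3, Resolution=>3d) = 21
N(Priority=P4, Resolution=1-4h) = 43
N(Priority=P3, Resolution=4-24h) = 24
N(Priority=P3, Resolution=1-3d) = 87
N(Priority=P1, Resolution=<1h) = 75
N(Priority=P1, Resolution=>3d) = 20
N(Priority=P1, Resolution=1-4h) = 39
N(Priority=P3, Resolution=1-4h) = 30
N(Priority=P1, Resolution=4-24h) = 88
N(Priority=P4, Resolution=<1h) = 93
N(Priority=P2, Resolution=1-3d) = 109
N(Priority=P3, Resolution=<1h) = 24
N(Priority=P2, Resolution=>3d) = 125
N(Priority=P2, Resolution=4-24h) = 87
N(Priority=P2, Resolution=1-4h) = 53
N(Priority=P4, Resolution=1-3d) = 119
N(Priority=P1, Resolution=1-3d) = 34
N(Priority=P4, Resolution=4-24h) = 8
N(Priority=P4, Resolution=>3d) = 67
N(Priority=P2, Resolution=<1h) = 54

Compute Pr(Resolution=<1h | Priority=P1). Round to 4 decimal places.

Total with Priority=P1: 75 + 39 + 88 + 34 + 20 = 256.
P(Resolution=<1h | Priority=P1) = 75/256 = 0.2930.

0.2930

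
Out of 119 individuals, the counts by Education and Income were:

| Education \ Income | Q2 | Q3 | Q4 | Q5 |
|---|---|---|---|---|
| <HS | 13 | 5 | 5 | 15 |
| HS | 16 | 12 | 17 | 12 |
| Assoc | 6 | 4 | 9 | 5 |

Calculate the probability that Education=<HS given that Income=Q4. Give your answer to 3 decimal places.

0.161

Total with Income=Q4: 5 + 17 + 9 = 31.
P(Education=<HS | Income=Q4) = 5/31 = 0.161.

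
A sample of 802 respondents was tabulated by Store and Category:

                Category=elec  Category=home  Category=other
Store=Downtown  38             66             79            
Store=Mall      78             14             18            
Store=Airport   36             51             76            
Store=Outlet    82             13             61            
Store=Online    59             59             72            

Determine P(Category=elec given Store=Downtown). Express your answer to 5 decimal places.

0.20765

Total with Store=Downtown: 38 + 66 + 79 = 183.
P(Category=elec | Store=Downtown) = 38/183 = 0.20765.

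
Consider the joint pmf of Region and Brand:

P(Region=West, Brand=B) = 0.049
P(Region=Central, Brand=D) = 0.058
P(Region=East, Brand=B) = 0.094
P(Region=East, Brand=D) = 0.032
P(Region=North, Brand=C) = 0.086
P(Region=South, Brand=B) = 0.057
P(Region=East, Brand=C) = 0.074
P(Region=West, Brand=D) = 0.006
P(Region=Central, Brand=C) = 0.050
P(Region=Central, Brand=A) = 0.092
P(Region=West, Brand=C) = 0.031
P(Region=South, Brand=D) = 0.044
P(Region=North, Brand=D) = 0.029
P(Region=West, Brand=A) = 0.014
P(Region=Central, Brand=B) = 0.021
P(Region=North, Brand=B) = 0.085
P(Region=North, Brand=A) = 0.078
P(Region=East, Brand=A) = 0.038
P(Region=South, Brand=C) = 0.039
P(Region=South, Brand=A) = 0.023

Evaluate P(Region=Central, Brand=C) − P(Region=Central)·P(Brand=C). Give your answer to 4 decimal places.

-0.0119

P(Region=Central) = 0.092 + 0.021 + 0.050 + 0.058 = 0.221.
P(Brand=C) = 0.086 + 0.039 + 0.074 + 0.031 + 0.050 = 0.280.
P(Region=Central, Brand=C) − P(Region=Central)P(Brand=C) = 0.050 − 0.221×0.280 = -0.0119.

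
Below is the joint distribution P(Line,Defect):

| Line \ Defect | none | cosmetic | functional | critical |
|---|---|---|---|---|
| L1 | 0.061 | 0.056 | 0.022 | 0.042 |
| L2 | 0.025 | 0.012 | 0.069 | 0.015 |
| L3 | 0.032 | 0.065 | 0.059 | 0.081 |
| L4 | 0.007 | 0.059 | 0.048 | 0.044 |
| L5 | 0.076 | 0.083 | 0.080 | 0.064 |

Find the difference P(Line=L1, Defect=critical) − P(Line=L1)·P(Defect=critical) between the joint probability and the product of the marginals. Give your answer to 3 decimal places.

P(Line=L1) = 0.061 + 0.056 + 0.022 + 0.042 = 0.181.
P(Defect=critical) = 0.042 + 0.015 + 0.081 + 0.044 + 0.064 = 0.246.
P(Line=L1, Defect=critical) − P(Line=L1)P(Defect=critical) = 0.042 − 0.181×0.246 = -0.003.

-0.003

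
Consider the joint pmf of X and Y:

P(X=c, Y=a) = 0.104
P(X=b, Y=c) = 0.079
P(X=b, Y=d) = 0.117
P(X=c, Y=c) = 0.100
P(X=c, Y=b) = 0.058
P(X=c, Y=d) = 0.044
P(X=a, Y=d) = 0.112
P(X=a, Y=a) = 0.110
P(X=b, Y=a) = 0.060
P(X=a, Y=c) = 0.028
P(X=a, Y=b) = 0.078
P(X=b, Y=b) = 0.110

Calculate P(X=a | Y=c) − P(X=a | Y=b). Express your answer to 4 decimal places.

-0.1818

P(Y=c) = 0.028 + 0.079 + 0.100 = 0.207; P(X=a | Y=c) = 0.028/0.207 = 0.13527.
P(Y=b) = 0.078 + 0.110 + 0.058 = 0.246; P(X=a | Y=b) = 0.078/0.246 = 0.31707.
Difference = -0.1818.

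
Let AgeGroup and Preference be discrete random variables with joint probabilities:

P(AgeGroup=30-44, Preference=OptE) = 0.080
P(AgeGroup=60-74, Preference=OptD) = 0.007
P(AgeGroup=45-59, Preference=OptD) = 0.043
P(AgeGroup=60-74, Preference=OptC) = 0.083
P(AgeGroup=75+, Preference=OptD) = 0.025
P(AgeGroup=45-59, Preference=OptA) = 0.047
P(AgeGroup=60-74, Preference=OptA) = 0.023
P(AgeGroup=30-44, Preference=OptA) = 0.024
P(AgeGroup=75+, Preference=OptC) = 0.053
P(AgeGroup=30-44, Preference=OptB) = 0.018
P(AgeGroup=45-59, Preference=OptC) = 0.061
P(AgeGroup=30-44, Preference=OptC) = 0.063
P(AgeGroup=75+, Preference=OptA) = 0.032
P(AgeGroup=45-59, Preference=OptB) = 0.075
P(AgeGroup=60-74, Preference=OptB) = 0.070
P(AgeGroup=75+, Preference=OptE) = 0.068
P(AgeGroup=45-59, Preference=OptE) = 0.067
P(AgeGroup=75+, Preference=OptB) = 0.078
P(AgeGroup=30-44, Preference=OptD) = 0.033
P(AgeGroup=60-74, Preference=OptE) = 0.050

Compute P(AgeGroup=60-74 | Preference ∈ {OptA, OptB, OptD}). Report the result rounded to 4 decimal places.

0.2105

P(Preference=OptA) = 0.024 + 0.047 + 0.023 + 0.032 = 0.126.
P(Preference=OptB) = 0.018 + 0.075 + 0.070 + 0.078 = 0.241.
P(Preference=OptD) = 0.033 + 0.043 + 0.007 + 0.025 = 0.108.
P(Preference ∈ {OptA, OptB, OptD}) = 0.126 + 0.241 + 0.108 = 0.475; P(AgeGroup=60-74, Preference ∈ {OptA, OptB, OptD}) = 0.023 + 0.070 + 0.007 = 0.100.
P(AgeGroup=60-74 | Preference ∈ {OptA, OptB, OptD}) = 0.100/0.475 = 0.2105.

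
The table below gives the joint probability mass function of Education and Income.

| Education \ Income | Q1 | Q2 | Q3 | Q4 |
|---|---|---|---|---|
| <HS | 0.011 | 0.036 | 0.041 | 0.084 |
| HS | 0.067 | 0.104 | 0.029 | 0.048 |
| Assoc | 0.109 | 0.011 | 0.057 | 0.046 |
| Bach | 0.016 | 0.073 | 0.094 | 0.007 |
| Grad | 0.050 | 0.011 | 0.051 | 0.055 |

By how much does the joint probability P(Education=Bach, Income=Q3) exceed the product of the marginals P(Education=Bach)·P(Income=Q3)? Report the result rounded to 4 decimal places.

P(Education=Bach) = 0.016 + 0.073 + 0.094 + 0.007 = 0.190.
P(Income=Q3) = 0.041 + 0.029 + 0.057 + 0.094 + 0.051 = 0.272.
P(Education=Bach, Income=Q3) − P(Education=Bach)P(Income=Q3) = 0.094 − 0.190×0.272 = 0.0423.

0.0423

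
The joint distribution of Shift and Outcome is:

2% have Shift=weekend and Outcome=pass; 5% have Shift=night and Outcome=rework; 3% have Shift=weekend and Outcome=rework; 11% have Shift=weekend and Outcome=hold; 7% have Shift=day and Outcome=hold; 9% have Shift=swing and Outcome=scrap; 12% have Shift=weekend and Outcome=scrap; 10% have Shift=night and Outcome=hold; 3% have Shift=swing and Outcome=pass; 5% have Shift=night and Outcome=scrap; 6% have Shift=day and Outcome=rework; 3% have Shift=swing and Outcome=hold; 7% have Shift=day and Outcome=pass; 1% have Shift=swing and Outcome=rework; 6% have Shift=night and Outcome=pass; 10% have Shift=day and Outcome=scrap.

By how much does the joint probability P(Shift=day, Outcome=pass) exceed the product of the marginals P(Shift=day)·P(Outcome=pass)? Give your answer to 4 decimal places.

P(Shift=day) = 0.07 + 0.06 + 0.10 + 0.07 = 0.30.
P(Outcome=pass) = 0.07 + 0.03 + 0.06 + 0.02 = 0.18.
P(Shift=day, Outcome=pass) − P(Shift=day)P(Outcome=pass) = 0.07 − 0.30×0.18 = 0.0160.

0.0160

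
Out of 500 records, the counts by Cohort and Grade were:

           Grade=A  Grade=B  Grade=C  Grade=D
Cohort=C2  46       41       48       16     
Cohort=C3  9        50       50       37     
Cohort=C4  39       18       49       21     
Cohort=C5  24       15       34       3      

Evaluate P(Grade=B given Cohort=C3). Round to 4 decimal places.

Total with Cohort=C3: 9 + 50 + 50 + 37 = 146.
P(Grade=B | Cohort=C3) = 50/146 = 0.3425.

0.3425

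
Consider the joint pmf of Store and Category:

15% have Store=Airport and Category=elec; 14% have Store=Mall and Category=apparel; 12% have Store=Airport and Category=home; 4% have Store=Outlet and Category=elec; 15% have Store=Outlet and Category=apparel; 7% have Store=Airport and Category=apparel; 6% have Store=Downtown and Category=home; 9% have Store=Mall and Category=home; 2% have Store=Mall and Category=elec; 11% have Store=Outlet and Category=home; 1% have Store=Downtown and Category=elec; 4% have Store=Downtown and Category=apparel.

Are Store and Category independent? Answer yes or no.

no

P(Store=Airport) = 0.34 and P(Category=elec) = 0.22, so their product is 0.0748, but P(Store=Airport, Category=elec) = 0.15. Since these differ, Store and Category are not independent.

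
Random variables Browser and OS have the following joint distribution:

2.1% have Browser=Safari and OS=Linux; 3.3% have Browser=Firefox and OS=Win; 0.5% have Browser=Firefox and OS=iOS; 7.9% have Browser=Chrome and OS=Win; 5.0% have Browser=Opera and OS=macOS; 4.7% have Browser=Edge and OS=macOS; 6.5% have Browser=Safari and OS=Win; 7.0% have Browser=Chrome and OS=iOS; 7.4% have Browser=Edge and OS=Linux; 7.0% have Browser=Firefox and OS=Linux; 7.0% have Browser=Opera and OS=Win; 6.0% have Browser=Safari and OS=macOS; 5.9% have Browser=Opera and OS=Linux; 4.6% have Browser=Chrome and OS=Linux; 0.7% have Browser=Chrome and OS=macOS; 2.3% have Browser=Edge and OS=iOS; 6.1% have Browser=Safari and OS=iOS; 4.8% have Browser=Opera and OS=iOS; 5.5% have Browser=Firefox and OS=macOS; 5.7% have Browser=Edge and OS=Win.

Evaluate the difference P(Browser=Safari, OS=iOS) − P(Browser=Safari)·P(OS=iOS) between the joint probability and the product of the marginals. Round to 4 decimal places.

0.0182

P(Browser=Safari) = 0.065 + 0.060 + 0.021 + 0.061 = 0.207.
P(OS=iOS) = 0.070 + 0.005 + 0.061 + 0.023 + 0.048 = 0.207.
P(Browser=Safari, OS=iOS) − P(Browser=Safari)P(OS=iOS) = 0.061 − 0.207×0.207 = 0.0182.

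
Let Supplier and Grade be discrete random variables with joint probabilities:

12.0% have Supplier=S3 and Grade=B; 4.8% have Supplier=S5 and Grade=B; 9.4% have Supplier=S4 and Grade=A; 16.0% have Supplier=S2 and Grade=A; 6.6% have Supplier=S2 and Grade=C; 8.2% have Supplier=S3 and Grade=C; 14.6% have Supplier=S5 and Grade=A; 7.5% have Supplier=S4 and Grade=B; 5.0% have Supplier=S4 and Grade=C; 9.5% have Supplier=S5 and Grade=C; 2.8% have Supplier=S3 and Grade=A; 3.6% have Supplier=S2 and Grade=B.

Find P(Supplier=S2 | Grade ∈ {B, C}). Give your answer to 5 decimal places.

P(Grade=B) = 0.036 + 0.120 + 0.075 + 0.048 = 0.279.
P(Grade=C) = 0.066 + 0.082 + 0.050 + 0.095 = 0.293.
P(Grade ∈ {B, C}) = 0.279 + 0.293 = 0.572; P(Supplier=S2, Grade ∈ {B, C}) = 0.036 + 0.066 = 0.102.
P(Supplier=S2 | Grade ∈ {B, C}) = 0.102/0.572 = 0.17832.

0.17832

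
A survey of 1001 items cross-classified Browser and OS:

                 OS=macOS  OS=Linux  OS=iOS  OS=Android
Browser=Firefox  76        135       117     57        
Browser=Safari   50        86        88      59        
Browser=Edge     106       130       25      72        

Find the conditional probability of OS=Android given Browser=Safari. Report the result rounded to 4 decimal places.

Total with Browser=Safari: 50 + 86 + 88 + 59 = 283.
P(OS=Android | Browser=Safari) = 59/283 = 0.2085.

0.2085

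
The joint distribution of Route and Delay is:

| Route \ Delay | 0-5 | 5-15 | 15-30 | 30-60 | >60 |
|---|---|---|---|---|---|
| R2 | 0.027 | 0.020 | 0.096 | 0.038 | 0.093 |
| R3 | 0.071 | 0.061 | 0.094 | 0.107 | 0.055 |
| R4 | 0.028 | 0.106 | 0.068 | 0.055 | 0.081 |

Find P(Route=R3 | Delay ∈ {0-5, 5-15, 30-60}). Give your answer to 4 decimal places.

P(Delay=0-5) = 0.027 + 0.071 + 0.028 = 0.126.
P(Delay=5-15) = 0.020 + 0.061 + 0.106 = 0.187.
P(Delay=30-60) = 0.038 + 0.107 + 0.055 = 0.200.
P(Delay ∈ {0-5, 5-15, 30-60}) = 0.126 + 0.187 + 0.200 = 0.513; P(Route=R3, Delay ∈ {0-5, 5-15, 30-60}) = 0.071 + 0.061 + 0.107 = 0.239.
P(Route=R3 | Delay ∈ {0-5, 5-15, 30-60}) = 0.239/0.513 = 0.4659.

0.4659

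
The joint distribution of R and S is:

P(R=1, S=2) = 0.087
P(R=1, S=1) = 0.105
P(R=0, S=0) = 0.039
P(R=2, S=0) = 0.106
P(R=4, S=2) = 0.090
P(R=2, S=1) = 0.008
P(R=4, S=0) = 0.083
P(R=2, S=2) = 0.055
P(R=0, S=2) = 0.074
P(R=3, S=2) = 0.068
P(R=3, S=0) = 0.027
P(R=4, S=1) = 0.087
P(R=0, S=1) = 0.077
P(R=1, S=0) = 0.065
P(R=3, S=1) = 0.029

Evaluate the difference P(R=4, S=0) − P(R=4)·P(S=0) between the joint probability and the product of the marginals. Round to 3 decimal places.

P(R=4) = 0.083 + 0.087 + 0.090 = 0.260.
P(S=0) = 0.039 + 0.065 + 0.106 + 0.027 + 0.083 = 0.320.
P(R=4, S=0) − P(R=4)P(S=0) = 0.083 − 0.260×0.320 = -0.000.

-0.000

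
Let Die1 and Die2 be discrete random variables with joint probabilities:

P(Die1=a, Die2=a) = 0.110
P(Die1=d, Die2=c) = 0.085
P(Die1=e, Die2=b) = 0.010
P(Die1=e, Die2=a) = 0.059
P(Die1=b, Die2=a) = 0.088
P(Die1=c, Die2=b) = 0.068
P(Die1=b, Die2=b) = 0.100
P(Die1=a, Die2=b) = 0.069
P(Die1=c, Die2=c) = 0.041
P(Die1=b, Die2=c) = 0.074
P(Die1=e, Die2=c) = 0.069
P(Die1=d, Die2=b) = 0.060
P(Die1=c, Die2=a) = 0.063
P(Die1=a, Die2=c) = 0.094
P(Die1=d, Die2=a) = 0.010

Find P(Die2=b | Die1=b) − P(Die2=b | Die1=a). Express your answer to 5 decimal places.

P(Die1=b) = 0.088 + 0.100 + 0.074 = 0.262; P(Die2=b | Die1=b) = 0.100/0.262 = 0.381679.
P(Die1=a) = 0.110 + 0.069 + 0.094 = 0.273; P(Die2=b | Die1=a) = 0.069/0.273 = 0.252747.
Difference = 0.12893.

0.12893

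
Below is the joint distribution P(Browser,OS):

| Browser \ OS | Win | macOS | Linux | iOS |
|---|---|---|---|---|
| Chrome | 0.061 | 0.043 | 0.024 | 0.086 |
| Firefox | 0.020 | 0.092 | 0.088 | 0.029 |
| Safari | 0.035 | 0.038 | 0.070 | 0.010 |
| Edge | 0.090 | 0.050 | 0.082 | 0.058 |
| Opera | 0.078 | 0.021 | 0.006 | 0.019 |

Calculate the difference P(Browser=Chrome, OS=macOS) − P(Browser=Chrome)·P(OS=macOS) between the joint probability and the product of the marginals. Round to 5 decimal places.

-0.00922

P(Browser=Chrome) = 0.061 + 0.043 + 0.024 + 0.086 = 0.214.
P(OS=macOS) = 0.043 + 0.092 + 0.038 + 0.050 + 0.021 = 0.244.
P(Browser=Chrome, OS=macOS) − P(Browser=Chrome)P(OS=macOS) = 0.043 − 0.214×0.244 = -0.00922.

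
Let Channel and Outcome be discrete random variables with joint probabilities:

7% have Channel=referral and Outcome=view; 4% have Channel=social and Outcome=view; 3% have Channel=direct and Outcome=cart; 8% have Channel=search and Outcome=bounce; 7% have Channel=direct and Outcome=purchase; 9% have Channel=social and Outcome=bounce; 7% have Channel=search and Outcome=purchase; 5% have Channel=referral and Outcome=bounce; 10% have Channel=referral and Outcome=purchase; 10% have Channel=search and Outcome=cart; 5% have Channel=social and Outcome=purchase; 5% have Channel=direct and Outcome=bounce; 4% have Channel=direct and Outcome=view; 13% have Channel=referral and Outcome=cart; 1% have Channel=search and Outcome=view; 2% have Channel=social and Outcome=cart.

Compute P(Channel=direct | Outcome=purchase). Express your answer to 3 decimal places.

0.241

P(Outcome=purchase) = 0.07 + 0.05 + 0.07 + 0.10 = 0.29.
P(Channel=direct | Outcome=purchase) = 0.07/0.29 = 0.241.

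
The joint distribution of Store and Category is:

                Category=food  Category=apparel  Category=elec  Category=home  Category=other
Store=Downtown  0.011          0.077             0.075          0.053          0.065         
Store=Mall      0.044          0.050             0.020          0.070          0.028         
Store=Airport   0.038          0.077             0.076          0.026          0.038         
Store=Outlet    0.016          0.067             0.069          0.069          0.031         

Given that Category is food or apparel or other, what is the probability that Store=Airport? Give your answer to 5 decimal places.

0.28229

P(Category=food) = 0.011 + 0.044 + 0.038 + 0.016 = 0.109.
P(Category=apparel) = 0.077 + 0.050 + 0.077 + 0.067 = 0.271.
P(Category=other) = 0.065 + 0.028 + 0.038 + 0.031 = 0.162.
P(Category ∈ {food, apparel, other}) = 0.109 + 0.271 + 0.162 = 0.542; P(Store=Airport, Category ∈ {food, apparel, other}) = 0.038 + 0.077 + 0.038 = 0.153.
P(Store=Airport | Category ∈ {food, apparel, other}) = 0.153/0.542 = 0.28229.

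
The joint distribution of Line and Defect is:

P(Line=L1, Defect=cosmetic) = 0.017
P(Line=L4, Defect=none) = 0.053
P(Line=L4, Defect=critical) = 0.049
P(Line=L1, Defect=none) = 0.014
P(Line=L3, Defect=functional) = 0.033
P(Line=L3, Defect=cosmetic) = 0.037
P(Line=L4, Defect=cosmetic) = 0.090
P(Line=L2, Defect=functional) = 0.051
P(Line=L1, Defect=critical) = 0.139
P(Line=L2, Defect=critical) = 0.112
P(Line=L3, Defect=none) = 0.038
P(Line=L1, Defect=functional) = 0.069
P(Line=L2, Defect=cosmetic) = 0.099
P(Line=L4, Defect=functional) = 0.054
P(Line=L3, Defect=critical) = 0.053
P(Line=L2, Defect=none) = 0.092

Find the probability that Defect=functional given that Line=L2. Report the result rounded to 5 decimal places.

0.14407

P(Line=L2) = 0.092 + 0.099 + 0.051 + 0.112 = 0.354.
P(Defect=functional | Line=L2) = 0.051/0.354 = 0.14407.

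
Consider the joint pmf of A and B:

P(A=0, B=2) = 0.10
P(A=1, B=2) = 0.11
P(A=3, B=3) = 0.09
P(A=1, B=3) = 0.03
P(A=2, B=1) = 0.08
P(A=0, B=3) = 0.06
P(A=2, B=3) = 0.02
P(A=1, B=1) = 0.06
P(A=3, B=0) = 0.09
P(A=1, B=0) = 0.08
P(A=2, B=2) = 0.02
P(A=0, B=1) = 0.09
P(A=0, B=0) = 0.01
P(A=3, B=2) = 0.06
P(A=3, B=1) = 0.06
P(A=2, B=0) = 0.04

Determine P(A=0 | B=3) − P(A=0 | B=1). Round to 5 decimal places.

P(B=3) = 0.06 + 0.03 + 0.02 + 0.09 = 0.20; P(A=0 | B=3) = 0.06/0.20 = 0.300000.
P(B=1) = 0.09 + 0.06 + 0.08 + 0.06 = 0.29; P(A=0 | B=1) = 0.09/0.29 = 0.310345.
Difference = -0.01034.

-0.01034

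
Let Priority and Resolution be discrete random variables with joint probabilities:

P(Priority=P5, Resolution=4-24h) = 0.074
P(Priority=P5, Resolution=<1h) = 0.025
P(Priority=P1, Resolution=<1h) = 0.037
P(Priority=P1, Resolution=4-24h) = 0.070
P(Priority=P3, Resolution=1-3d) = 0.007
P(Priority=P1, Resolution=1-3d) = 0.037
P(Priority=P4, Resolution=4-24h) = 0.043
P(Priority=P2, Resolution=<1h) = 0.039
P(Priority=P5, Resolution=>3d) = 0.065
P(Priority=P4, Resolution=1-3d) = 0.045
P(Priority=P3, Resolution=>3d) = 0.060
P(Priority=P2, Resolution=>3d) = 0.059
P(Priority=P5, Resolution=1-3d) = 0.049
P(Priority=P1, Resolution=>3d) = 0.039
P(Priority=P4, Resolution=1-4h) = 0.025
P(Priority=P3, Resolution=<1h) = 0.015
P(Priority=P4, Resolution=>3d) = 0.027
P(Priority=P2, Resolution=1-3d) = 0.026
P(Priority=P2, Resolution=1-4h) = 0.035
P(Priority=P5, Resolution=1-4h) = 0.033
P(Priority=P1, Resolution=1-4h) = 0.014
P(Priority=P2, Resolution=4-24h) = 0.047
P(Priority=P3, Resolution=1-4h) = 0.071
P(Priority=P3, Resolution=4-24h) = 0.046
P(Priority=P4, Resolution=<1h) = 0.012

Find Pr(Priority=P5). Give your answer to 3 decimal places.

0.246

P(Priority=P5) = 0.025 + 0.033 + 0.074 + 0.049 + 0.065 = 0.246.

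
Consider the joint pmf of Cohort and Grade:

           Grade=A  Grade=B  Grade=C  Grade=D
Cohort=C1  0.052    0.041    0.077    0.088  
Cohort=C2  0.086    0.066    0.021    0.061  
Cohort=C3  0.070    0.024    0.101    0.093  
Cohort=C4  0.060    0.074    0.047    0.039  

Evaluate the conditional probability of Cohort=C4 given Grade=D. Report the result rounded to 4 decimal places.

0.1388

P(Grade=D) = 0.088 + 0.061 + 0.093 + 0.039 = 0.281.
P(Cohort=C4 | Grade=D) = 0.039/0.281 = 0.1388.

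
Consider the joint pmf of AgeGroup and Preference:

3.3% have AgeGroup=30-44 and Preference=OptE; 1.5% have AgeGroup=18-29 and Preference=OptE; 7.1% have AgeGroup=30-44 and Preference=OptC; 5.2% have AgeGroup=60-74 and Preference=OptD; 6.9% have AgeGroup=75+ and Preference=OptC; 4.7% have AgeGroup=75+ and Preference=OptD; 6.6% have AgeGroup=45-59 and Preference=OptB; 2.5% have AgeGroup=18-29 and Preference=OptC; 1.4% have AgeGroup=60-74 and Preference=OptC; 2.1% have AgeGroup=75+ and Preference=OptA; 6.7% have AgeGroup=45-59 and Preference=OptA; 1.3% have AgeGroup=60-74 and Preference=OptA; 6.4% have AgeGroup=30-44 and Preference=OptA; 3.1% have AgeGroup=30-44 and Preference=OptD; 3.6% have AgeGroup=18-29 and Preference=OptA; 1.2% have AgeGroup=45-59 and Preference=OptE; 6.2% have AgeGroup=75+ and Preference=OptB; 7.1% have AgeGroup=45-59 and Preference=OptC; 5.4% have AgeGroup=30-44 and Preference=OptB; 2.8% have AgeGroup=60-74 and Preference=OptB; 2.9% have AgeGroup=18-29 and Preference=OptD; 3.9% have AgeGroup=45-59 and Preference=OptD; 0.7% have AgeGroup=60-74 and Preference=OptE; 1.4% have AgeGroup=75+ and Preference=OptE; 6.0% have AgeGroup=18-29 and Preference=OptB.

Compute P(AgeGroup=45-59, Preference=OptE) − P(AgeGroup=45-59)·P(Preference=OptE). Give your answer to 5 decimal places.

P(AgeGroup=45-59) = 0.067 + 0.066 + 0.071 + 0.039 + 0.012 = 0.255.
P(Preference=OptE) = 0.015 + 0.033 + 0.012 + 0.007 + 0.014 = 0.081.
P(AgeGroup=45-59, Preference=OptE) − P(AgeGroup=45-59)P(Preference=OptE) = 0.012 − 0.255×0.081 = -0.00866.

-0.00866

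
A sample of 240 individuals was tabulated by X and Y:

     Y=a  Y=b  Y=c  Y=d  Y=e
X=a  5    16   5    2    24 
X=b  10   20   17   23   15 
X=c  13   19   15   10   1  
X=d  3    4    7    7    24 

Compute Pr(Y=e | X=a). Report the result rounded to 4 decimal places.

0.4615

Total with X=a: 5 + 16 + 5 + 2 + 24 = 52.
P(Y=e | X=a) = 24/52 = 0.4615.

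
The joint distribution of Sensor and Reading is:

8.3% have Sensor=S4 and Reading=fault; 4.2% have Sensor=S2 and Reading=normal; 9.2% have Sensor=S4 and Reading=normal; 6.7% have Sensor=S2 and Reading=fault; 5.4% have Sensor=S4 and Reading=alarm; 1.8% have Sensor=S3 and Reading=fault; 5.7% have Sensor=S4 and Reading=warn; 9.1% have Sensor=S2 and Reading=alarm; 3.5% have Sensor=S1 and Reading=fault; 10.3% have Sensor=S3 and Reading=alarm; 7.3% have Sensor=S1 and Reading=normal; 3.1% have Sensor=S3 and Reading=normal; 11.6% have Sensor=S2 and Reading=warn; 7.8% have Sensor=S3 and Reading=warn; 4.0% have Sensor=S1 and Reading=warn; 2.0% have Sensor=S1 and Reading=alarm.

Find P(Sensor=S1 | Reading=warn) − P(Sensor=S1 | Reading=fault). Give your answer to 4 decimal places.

-0.0350

P(Reading=warn) = 0.040 + 0.116 + 0.078 + 0.057 = 0.291; P(Sensor=S1 | Reading=warn) = 0.040/0.291 = 0.13746.
P(Reading=fault) = 0.035 + 0.067 + 0.018 + 0.083 = 0.203; P(Sensor=S1 | Reading=fault) = 0.035/0.203 = 0.17241.
Difference = -0.0350.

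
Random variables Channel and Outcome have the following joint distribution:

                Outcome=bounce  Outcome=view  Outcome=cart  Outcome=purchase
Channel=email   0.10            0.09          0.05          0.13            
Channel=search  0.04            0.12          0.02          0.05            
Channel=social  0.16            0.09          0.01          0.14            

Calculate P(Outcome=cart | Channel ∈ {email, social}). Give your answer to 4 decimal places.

0.0779

P(Channel=email) = 0.10 + 0.09 + 0.05 + 0.13 = 0.37.
P(Channel=social) = 0.16 + 0.09 + 0.01 + 0.14 = 0.40.
P(Channel ∈ {email, social}) = 0.37 + 0.40 = 0.77; P(Outcome=cart, Channel ∈ {email, social}) = 0.05 + 0.01 = 0.06.
P(Outcome=cart | Channel ∈ {email, social}) = 0.06/0.77 = 0.0779.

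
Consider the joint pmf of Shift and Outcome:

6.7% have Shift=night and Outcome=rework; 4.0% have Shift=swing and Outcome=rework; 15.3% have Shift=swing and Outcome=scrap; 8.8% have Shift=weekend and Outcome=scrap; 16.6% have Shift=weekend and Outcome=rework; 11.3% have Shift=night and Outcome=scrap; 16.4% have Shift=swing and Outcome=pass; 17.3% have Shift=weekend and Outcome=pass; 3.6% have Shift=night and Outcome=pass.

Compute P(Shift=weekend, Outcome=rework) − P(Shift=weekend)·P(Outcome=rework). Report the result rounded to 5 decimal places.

0.04943

P(Shift=weekend) = 0.173 + 0.166 + 0.088 = 0.427.
P(Outcome=rework) = 0.040 + 0.067 + 0.166 = 0.273.
P(Shift=weekend, Outcome=rework) − P(Shift=weekend)P(Outcome=rework) = 0.166 − 0.427×0.273 = 0.04943.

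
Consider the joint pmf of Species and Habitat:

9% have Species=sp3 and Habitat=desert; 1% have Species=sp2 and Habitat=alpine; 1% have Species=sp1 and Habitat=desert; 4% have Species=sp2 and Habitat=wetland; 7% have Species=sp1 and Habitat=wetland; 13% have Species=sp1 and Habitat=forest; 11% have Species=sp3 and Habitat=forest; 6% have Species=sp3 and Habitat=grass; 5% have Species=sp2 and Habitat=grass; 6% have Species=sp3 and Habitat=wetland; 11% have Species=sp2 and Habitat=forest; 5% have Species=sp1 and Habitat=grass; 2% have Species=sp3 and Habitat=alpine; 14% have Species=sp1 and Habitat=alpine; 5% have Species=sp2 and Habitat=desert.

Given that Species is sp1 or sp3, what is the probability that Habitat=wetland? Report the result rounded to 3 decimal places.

P(Species=sp1) = 0.13 + 0.05 + 0.07 + 0.01 + 0.14 = 0.40.
P(Species=sp3) = 0.11 + 0.06 + 0.06 + 0.09 + 0.02 = 0.34.
P(Species ∈ {sp1, sp3}) = 0.40 + 0.34 = 0.74; P(Habitat=wetland, Species ∈ {sp1, sp3}) = 0.07 + 0.06 = 0.13.
P(Habitat=wetland | Species ∈ {sp1, sp3}) = 0.13/0.74 = 0.176.

0.176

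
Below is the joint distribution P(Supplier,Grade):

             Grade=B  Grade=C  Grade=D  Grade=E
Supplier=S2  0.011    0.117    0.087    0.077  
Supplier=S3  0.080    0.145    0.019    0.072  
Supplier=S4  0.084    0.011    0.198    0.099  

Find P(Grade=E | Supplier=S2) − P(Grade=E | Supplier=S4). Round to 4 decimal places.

0.0111

P(Supplier=S2) = 0.011 + 0.117 + 0.087 + 0.077 = 0.292; P(Grade=E | Supplier=S2) = 0.077/0.292 = 0.26370.
P(Supplier=S4) = 0.084 + 0.011 + 0.198 + 0.099 = 0.392; P(Grade=E | Supplier=S4) = 0.099/0.392 = 0.25255.
Difference = 0.0111.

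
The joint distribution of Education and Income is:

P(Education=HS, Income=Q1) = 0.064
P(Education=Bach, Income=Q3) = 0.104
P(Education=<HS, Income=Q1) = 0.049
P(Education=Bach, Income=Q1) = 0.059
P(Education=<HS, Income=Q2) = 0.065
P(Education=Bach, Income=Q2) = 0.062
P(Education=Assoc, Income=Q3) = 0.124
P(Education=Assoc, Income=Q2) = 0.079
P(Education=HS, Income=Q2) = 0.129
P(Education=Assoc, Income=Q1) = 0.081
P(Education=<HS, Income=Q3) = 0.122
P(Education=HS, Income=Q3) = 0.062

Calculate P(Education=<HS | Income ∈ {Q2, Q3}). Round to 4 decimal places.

0.2503

P(Income=Q2) = 0.065 + 0.129 + 0.079 + 0.062 = 0.335.
P(Income=Q3) = 0.122 + 0.062 + 0.124 + 0.104 = 0.412.
P(Income ∈ {Q2, Q3}) = 0.335 + 0.412 = 0.747; P(Education=<HS, Income ∈ {Q2, Q3}) = 0.065 + 0.122 = 0.187.
P(Education=<HS | Income ∈ {Q2, Q3}) = 0.187/0.747 = 0.2503.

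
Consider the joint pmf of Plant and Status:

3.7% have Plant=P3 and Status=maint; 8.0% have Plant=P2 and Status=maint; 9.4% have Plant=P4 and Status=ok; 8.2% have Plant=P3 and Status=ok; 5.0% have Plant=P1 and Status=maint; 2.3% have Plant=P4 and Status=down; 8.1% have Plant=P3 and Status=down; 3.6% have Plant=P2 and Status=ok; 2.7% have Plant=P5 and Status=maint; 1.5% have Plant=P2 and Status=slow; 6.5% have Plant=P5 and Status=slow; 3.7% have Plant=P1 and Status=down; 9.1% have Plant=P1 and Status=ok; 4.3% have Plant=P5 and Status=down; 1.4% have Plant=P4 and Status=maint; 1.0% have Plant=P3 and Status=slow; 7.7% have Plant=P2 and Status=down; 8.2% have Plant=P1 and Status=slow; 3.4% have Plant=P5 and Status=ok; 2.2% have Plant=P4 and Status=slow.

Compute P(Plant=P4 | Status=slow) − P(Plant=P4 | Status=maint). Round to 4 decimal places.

0.0461

P(Status=slow) = 0.082 + 0.015 + 0.010 + 0.022 + 0.065 = 0.194; P(Plant=P4 | Status=slow) = 0.022/0.194 = 0.11340.
P(Status=maint) = 0.050 + 0.080 + 0.037 + 0.014 + 0.027 = 0.208; P(Plant=P4 | Status=maint) = 0.014/0.208 = 0.06731.
Difference = 0.0461.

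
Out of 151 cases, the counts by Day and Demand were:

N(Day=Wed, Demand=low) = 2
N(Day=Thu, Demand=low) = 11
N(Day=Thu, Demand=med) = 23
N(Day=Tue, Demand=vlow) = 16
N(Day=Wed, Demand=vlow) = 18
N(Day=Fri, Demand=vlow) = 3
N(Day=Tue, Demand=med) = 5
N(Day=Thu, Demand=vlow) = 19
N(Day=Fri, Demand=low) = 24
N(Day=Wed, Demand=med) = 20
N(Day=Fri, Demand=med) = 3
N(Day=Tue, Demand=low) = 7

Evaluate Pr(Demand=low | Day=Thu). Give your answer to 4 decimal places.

Total with Day=Thu: 19 + 11 + 23 = 53.
P(Demand=low | Day=Thu) = 11/53 = 0.2075.

0.2075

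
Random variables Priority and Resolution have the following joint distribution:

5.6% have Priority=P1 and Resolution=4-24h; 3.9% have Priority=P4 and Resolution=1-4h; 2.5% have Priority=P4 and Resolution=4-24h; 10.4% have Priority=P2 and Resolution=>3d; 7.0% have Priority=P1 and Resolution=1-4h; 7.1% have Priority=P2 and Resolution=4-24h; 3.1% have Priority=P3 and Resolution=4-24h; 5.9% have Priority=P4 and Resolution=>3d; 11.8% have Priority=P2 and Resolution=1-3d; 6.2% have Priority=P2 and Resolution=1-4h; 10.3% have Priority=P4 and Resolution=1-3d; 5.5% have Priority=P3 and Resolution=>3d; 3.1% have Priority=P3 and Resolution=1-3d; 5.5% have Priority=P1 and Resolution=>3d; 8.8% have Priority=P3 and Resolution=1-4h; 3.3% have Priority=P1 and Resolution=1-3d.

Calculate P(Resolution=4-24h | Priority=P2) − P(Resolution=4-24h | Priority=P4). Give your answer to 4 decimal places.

P(Priority=P2) = 0.062 + 0.071 + 0.118 + 0.104 = 0.355; P(Resolution=4-24h | Priority=P2) = 0.071/0.355 = 0.20000.
P(Priority=P4) = 0.039 + 0.025 + 0.103 + 0.059 = 0.226; P(Resolution=4-24h | Priority=P4) = 0.025/0.226 = 0.11062.
Difference = 0.0894.

0.0894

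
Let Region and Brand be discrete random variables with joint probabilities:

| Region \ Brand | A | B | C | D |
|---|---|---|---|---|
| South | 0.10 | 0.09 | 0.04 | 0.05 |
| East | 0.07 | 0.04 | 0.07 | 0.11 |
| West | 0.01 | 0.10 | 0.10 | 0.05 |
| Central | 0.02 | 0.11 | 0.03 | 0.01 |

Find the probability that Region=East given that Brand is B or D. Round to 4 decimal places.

P(Brand=B) = 0.09 + 0.04 + 0.10 + 0.11 = 0.34.
P(Brand=D) = 0.05 + 0.11 + 0.05 + 0.01 = 0.22.
P(Brand ∈ {B, D}) = 0.34 + 0.22 = 0.56; P(Region=East, Brand ∈ {B, D}) = 0.04 + 0.11 = 0.15.
P(Region=East | Brand ∈ {B, D}) = 0.15/0.56 = 0.2679.

0.2679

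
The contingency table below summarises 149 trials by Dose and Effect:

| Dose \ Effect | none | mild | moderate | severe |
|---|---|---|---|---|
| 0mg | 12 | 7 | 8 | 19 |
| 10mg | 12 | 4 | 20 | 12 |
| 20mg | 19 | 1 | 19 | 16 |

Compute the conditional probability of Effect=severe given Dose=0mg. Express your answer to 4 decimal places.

0.4130

Total with Dose=0mg: 12 + 7 + 8 + 19 = 46.
P(Effect=severe | Dose=0mg) = 19/46 = 0.4130.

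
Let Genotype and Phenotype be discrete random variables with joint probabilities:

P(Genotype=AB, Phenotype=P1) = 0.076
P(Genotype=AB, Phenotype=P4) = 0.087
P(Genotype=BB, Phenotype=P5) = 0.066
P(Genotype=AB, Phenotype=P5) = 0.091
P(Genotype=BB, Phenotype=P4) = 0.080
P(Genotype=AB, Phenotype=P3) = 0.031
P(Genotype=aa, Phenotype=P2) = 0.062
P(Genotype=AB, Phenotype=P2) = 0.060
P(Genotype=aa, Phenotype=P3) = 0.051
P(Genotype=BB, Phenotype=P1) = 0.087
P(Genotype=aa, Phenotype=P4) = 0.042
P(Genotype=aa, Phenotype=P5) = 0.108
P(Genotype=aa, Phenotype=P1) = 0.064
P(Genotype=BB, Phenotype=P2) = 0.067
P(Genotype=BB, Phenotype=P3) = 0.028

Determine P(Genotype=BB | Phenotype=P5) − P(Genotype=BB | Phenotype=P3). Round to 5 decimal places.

-0.00549

P(Phenotype=P5) = 0.108 + 0.091 + 0.066 = 0.265; P(Genotype=BB | Phenotype=P5) = 0.066/0.265 = 0.249057.
P(Phenotype=P3) = 0.051 + 0.031 + 0.028 = 0.110; P(Genotype=BB | Phenotype=P3) = 0.028/0.110 = 0.254545.
Difference = -0.00549.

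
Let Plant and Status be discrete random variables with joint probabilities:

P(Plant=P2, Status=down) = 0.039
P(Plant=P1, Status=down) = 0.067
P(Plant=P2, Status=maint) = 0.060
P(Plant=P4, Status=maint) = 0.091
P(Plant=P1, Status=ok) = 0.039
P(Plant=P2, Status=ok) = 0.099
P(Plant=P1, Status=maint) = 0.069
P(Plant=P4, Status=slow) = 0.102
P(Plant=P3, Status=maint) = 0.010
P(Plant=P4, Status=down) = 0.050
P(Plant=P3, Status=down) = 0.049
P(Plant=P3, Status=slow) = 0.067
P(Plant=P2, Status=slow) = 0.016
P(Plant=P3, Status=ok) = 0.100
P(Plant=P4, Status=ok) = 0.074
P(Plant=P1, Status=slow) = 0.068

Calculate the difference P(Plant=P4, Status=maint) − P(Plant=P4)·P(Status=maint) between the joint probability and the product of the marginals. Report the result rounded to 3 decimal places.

P(Plant=P4) = 0.074 + 0.102 + 0.050 + 0.091 = 0.317.
P(Status=maint) = 0.069 + 0.060 + 0.010 + 0.091 = 0.230.
P(Plant=P4, Status=maint) − P(Plant=P4)P(Status=maint) = 0.091 − 0.317×0.230 = 0.018.

0.018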